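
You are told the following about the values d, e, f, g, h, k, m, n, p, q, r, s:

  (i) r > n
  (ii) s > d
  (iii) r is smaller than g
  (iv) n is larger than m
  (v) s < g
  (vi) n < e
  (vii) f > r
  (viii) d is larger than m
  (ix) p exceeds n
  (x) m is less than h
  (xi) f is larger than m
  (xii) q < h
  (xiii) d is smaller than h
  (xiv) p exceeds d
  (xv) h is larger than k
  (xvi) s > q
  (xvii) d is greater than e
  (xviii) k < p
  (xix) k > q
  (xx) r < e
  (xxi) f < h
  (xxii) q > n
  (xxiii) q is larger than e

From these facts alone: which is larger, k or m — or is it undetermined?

The relevant relations are m < n; n < r; r < e; e < q; q < k.
Together: m < n < r < e < q < k.
So k is larger.

k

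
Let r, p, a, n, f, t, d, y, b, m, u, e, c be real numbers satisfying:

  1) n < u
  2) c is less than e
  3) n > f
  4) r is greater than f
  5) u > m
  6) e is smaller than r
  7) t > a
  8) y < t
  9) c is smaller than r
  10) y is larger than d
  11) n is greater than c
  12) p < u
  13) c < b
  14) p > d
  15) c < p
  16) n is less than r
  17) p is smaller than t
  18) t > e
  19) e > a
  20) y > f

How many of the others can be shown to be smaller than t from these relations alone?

The elements the relations force below t are d, c, p, a, f, e, y — no chain reaches any other.
That is 7.

7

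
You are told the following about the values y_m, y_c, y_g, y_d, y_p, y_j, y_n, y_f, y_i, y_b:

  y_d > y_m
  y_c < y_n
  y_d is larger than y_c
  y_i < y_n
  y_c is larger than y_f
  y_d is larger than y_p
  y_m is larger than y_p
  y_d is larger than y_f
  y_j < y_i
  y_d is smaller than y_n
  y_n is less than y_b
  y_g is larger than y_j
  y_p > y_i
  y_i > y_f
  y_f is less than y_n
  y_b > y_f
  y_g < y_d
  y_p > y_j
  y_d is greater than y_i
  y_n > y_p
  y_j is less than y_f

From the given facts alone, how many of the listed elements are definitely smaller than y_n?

8

Directly below y_n: y_f, y_i, y_c, y_p, y_d.
One step further: y_j, y_g, y_m (8 so far).
Nothing else is reachable below y_n; 8 in all.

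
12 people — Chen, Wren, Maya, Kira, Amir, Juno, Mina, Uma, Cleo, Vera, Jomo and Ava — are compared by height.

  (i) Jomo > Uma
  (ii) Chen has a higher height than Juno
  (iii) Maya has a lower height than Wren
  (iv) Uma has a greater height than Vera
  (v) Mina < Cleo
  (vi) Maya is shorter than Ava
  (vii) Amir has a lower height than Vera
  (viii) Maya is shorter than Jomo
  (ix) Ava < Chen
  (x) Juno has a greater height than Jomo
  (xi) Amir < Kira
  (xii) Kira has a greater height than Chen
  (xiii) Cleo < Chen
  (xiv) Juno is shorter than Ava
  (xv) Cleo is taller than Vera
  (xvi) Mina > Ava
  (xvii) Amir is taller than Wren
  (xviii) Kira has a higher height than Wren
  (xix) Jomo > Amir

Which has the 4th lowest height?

Chaining the given pairs: Maya < Wren < Amir < Vera < Uma < Jomo < Juno < Ava < Mina < Cleo < Chen < Kira.
Counting 4 from the smallest end gives Vera.

Vera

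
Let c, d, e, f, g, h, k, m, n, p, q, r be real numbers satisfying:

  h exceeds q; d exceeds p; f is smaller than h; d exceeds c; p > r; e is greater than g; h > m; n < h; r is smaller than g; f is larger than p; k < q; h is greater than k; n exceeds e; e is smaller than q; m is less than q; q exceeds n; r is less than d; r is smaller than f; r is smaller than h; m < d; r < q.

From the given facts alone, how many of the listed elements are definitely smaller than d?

4

From d the given relations immediately reach r, p, c, m.
No other element is forced below d by the given relations, so the count is 4.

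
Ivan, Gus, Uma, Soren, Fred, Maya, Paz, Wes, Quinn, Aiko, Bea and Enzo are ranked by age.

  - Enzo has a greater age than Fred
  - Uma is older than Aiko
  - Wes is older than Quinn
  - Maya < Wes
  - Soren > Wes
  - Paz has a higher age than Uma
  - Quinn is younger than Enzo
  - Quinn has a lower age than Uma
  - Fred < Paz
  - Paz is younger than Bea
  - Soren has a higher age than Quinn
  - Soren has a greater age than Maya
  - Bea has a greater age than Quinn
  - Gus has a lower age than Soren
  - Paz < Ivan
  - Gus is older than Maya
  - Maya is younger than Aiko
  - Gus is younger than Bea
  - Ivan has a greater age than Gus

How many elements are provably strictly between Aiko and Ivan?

2

The relations place Aiko below Ivan. An element lies strictly between them when it is forced above Aiko and also forced below Ivan.
Above Aiko: {Uma, Paz, Bea}. Below Ivan: {Maya, Fred, Quinn, Uma, Gus, Paz}.
Intersection: {Uma, Paz} — 2.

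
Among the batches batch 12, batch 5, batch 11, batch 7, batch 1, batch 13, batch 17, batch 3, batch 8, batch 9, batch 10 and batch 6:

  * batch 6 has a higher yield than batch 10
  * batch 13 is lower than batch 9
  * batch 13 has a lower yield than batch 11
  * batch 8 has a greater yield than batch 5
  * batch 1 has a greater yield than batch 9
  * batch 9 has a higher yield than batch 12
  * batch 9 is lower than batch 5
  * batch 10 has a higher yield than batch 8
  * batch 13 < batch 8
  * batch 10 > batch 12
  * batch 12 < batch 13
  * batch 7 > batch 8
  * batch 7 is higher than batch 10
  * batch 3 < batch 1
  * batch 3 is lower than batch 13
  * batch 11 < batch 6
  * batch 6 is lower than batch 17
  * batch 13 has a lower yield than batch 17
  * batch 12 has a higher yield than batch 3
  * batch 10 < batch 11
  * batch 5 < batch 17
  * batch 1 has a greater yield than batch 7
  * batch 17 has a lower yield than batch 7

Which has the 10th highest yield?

Chaining the given pairs: batch 3 < batch 12 < batch 13 < batch 9 < batch 5 < batch 8 < batch 10 < batch 11 < batch 6 < batch 17 < batch 7 < batch 1.
Counting 10 from the largest end gives batch 13.

batch 13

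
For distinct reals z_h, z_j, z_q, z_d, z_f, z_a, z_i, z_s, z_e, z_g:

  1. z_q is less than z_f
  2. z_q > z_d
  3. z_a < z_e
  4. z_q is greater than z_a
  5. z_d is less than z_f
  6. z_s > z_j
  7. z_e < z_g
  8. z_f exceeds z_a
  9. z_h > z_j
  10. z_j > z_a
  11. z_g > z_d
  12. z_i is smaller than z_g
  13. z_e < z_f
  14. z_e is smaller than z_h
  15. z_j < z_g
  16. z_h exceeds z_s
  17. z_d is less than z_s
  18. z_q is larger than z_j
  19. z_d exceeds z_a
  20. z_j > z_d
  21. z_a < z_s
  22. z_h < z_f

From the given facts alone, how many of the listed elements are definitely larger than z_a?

From z_a the given relations immediately reach z_d, z_j, z_s, z_e, z_q, z_f.
From those, z_h, z_g — 8 in total.
No other element is forced above z_a by the given relations, so the count is 8.

8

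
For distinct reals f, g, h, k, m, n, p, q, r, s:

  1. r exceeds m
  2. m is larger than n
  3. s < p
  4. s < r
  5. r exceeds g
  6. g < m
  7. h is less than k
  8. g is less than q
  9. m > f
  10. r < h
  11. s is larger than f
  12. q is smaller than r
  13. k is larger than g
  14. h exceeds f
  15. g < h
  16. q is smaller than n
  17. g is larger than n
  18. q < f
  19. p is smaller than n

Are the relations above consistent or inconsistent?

inconsistent

Chaining the given relations yields q < f < s < p < n < g, so q < g. But one relation states g < q. These cannot both hold.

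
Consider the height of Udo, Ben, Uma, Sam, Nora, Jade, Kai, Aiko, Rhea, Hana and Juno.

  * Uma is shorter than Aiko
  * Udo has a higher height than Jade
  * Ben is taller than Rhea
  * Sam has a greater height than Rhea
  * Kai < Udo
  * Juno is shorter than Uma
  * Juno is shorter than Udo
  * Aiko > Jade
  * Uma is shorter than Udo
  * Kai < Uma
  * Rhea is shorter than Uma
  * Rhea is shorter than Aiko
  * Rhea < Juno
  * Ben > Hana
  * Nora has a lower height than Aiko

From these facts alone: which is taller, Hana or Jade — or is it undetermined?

undetermined

Following every chain through Hana: above Hana we get Ben.
Jade is not reached, and no chain runs the other way from Jade to Hana.
So the given relations leave the order of Hana and Jade undetermined.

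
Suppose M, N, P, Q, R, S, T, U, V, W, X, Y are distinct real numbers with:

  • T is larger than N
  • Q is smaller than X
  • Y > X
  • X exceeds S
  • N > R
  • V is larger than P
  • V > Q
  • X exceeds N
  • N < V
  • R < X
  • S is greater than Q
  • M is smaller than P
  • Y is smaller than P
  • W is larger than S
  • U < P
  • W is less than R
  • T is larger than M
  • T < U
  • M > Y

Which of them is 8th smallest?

Chaining the given pairs: Q < S < W < R < N < X < Y < M < T < U < P < V.
Counting 8 from the smallest end gives M.

M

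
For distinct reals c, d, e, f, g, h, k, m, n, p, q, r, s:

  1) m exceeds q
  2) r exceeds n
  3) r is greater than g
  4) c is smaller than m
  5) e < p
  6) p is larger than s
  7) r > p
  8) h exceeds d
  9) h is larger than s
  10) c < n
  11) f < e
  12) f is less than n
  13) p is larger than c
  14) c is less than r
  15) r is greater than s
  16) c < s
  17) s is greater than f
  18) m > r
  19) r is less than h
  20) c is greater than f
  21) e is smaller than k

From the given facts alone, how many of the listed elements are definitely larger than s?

4

From s the given relations immediately reach p, r, h.
From those, m — 4 in total.
Nothing else is reachable above s; 4 in all.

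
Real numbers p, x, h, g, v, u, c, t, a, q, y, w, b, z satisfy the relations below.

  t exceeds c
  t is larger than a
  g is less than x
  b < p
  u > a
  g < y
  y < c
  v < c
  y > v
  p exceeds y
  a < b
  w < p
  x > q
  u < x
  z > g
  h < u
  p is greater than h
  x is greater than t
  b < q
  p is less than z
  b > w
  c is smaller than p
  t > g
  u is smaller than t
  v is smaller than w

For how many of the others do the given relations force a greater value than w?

The elements the relations force above w are b, q, p, x, z — no chain reaches any other.
That is 5.

5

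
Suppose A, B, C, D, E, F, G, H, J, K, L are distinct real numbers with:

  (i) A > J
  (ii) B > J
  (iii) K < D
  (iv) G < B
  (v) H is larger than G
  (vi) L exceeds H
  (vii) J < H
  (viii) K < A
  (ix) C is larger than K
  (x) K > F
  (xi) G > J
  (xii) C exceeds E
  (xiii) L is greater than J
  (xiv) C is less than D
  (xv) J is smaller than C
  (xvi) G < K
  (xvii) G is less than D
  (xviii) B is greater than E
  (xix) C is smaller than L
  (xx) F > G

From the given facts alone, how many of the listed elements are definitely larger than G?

8

Directly above G: F, K, H, D, B.
One step further: A, C, L (8 so far).
Nothing else is reachable above G; 8 in all.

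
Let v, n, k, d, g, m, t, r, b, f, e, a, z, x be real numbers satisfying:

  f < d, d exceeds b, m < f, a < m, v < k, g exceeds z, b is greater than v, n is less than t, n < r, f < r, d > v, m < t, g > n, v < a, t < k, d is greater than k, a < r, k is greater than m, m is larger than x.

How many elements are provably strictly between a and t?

1

The relations place a below t. An element lies strictly between them when it is forced above a and also forced below t.
Above a: {m, f, k, d, r}. Below t: {v, x, n, m}.
Intersection: {m} — 1.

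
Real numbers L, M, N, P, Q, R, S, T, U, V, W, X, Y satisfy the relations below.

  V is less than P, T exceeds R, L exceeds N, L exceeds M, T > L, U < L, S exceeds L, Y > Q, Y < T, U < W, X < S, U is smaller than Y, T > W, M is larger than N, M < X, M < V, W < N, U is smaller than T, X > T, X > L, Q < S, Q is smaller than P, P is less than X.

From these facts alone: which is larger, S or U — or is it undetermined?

The relevant relations are U < W; W < N; N < M; M < V; V < P; P < X; X < S.
Together: U < W < N < M < V < P < X < S.
So S is larger.

S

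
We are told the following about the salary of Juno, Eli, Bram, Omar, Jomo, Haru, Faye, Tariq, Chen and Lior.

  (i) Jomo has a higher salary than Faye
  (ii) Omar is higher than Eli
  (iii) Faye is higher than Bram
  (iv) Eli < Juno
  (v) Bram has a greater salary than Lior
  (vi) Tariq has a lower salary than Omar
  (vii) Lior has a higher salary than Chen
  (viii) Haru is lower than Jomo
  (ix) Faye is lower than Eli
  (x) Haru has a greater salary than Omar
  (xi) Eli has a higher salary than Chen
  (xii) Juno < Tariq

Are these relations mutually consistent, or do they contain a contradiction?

Every relation is compatible with Chen < Lior < Bram < Faye < Eli < Juno < Tariq < Omar < Haru < Jomo; the set is consistent.

consistent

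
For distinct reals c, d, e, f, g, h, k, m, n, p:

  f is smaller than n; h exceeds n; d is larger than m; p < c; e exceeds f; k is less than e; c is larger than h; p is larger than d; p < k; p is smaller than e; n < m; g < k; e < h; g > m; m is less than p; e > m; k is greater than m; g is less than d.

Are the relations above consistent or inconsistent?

consistent

The single ordering f < n < m < g < d < p < k < e < h < c satisfies every listed relation, so no contradiction arises.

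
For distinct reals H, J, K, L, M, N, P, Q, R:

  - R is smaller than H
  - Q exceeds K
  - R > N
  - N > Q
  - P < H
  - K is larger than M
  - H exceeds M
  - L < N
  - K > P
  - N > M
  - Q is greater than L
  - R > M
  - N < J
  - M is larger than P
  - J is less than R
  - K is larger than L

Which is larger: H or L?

The relevant relations are L < K; K < Q; Q < N; N < J; J < R; R < H.
Together: L < K < Q < N < J < R < H.
So L < H; H is the larger of the two.

H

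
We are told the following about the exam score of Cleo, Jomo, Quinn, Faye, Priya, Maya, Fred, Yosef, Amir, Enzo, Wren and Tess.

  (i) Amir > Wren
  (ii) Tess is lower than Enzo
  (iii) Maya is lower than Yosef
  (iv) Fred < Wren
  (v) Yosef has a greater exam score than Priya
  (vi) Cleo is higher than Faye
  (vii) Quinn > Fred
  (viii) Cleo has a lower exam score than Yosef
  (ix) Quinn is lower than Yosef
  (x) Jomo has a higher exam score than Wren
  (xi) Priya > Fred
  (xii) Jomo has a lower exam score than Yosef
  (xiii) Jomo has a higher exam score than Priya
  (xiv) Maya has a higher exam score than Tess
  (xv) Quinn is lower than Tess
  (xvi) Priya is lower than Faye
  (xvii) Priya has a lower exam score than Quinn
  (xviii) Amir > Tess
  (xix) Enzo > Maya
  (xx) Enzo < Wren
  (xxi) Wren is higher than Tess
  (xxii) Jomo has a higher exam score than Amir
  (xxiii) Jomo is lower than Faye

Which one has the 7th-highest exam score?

Chaining the given pairs: Fred < Priya < Quinn < Tess < Maya < Enzo < Wren < Amir < Jomo < Faye < Cleo < Yosef.
The 7th largest is Enzo.

Enzo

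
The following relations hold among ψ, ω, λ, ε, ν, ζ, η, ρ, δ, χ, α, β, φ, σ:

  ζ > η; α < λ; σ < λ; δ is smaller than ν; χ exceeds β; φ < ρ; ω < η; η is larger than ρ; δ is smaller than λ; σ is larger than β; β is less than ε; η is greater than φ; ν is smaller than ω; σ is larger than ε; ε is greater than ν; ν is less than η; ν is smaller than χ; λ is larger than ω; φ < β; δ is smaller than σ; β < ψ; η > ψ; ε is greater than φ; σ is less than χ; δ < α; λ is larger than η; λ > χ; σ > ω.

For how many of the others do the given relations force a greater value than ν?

7

The elements the relations force above ν are ω, ε, σ, η, χ, λ, ζ — no chain reaches any other.
That is 7.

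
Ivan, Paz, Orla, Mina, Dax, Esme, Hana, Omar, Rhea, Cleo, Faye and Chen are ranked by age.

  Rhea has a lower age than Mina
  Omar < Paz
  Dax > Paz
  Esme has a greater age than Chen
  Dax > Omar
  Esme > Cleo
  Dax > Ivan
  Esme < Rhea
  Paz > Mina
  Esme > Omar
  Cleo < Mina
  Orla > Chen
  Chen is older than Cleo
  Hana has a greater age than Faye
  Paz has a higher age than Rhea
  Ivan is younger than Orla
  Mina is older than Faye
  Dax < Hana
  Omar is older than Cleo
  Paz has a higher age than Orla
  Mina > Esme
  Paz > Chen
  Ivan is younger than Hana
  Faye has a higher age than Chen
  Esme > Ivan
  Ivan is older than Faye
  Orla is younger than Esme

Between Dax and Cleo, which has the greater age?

Dax

Cleo < Chen and Chen < Faye give Cleo < Faye.
With Faye < Ivan: Cleo < Chen < Faye < Ivan.
With Ivan < Orla: Cleo < Chen < Faye < Ivan < Orla.
Then Orla < Esme extends the chain to Esme.
With Esme < Rhea: Cleo < Chen < Faye < Ivan < Orla < Esme < Rhea.
Then Rhea < Mina extends the chain to Mina.
Then Mina < Paz extends the chain to Paz.
Then Paz < Dax extends the chain to Dax.
So Cleo < Dax; Dax is the older of the two.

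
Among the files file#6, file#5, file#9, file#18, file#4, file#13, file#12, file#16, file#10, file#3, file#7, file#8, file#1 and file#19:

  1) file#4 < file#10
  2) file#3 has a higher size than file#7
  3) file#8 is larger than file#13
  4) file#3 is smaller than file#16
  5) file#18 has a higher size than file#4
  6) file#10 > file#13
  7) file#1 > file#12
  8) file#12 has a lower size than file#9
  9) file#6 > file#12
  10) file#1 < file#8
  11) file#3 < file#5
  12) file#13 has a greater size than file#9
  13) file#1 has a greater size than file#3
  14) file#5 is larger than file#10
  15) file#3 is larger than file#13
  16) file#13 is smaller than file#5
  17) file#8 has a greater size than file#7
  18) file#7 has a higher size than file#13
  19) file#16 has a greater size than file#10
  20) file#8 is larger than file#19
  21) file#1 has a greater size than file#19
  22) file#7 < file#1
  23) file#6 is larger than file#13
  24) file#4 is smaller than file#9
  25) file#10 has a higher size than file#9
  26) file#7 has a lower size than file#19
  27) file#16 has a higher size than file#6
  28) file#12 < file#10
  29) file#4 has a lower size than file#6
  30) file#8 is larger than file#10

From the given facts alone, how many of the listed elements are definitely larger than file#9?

10

From file#9 the given relations immediately reach file#13, file#10.
From those, file#7, file#3, file#6, file#5, file#8, file#16 — 8 in total.
From those, file#19, file#1 — 10 in total.
No other element is forced above file#9 by the given relations, so the count is 10.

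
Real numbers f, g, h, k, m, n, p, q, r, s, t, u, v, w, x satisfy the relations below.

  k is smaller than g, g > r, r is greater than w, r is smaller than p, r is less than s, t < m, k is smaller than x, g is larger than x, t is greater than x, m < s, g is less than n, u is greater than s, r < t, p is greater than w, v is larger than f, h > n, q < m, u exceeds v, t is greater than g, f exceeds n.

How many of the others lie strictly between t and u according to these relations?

2

Chaining upward from t reaches: m, s.
Chaining downward from u reaches: w, k, x, q, r, g, n, f, m, v, s.
Strictly between t and u are those in both lists: m, s — 2 elements.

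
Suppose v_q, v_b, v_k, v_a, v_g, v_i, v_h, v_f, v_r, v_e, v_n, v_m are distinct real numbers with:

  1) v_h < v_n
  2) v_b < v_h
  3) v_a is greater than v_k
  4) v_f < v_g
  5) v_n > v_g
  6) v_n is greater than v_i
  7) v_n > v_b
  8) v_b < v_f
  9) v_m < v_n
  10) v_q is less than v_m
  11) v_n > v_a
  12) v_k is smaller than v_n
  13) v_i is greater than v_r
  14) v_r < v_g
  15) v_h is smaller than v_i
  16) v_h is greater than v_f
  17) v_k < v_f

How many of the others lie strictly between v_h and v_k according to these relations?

The relations place v_k below v_h. An element lies strictly between them when it is forced above v_k and also forced below v_h.
Above v_k: {v_a, v_f, v_g, v_i, v_n}. Below v_h: {v_b, v_f}.
Intersection: {v_f} — 1.

1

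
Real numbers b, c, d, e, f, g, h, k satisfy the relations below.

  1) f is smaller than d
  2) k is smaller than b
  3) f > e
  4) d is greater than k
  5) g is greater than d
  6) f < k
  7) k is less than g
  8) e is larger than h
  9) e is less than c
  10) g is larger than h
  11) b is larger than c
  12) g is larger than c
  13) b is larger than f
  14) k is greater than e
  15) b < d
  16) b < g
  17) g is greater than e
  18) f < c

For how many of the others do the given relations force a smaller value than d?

From d the given relations immediately reach f, k, b.
From those, e, c — 5 in total.
From those, h — 6 in total.
No other element is forced below d by the given relations, so the count is 6.

6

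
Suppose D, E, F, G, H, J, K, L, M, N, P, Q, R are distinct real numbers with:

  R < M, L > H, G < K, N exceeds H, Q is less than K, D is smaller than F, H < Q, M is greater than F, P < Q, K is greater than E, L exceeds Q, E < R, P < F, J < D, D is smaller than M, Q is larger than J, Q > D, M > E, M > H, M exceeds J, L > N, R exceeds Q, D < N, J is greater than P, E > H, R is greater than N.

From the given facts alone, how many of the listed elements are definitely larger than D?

7

Directly above D: F, Q, N, M.
One step further: L, K, R (7 so far).
Nothing else is reachable above D; 7 in all.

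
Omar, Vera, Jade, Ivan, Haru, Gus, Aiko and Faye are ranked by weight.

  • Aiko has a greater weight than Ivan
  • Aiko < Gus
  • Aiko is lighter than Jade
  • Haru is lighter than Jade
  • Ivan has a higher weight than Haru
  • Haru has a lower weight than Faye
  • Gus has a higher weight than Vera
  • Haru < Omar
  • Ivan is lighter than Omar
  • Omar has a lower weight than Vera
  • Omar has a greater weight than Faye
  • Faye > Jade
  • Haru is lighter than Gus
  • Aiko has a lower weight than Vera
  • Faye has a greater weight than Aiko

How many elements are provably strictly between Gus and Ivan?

Chaining upward from Ivan reaches: Aiko, Jade, Faye, Omar, Vera.
Chaining downward from Gus reaches: Haru, Aiko, Jade, Faye, Omar, Vera.
Strictly between Ivan and Gus are those in both lists: Aiko, Jade, Faye, Omar, Vera — 5 elements.

5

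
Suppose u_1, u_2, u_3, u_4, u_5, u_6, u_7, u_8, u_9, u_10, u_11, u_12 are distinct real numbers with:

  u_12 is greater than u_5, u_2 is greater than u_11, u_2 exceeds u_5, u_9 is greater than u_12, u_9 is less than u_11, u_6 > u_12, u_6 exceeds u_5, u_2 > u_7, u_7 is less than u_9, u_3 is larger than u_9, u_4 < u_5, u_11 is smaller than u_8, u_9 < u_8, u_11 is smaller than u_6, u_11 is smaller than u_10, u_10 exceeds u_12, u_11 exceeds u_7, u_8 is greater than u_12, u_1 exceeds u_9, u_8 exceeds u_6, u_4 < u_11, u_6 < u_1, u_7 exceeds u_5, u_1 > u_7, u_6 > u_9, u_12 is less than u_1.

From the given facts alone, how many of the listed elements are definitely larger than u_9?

Directly above u_9: u_3, u_11, u_6, u_8, u_1.
One step further: u_2, u_10 (7 so far).
No other element is forced above u_9 by the given relations, so the count is 7.

7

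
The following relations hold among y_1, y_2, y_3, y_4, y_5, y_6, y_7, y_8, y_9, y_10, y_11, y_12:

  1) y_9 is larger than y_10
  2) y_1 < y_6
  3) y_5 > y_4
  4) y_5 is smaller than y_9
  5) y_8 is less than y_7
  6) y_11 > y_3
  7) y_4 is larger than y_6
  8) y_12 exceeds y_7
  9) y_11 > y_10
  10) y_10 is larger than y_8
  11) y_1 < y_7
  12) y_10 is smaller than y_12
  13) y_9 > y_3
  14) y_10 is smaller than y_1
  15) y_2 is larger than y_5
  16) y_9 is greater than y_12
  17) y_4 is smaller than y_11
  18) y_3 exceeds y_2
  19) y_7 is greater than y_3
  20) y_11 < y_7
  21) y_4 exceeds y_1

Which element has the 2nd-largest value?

Piecing the relations together gives one ordering: y_8 < y_10 < y_1 < y_6 < y_4 < y_5 < y_2 < y_3 < y_11 < y_7 < y_12 < y_9.
The 2nd largest is y_12.

y_12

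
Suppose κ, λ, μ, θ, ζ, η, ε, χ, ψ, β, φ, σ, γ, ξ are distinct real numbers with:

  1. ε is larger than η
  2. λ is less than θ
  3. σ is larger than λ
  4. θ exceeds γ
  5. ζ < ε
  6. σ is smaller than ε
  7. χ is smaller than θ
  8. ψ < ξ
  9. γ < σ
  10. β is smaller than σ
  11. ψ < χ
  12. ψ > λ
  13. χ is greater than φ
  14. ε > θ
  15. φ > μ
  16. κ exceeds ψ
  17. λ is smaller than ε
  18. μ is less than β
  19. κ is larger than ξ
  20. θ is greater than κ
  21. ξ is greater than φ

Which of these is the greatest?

Chaining downward from ε: directly below it, ζ, η, λ, θ, σ; then γ, β, χ, κ; then μ, φ, ψ, ξ.
That covers every other element, and nothing is given above ε, so ε is the greatest.

ε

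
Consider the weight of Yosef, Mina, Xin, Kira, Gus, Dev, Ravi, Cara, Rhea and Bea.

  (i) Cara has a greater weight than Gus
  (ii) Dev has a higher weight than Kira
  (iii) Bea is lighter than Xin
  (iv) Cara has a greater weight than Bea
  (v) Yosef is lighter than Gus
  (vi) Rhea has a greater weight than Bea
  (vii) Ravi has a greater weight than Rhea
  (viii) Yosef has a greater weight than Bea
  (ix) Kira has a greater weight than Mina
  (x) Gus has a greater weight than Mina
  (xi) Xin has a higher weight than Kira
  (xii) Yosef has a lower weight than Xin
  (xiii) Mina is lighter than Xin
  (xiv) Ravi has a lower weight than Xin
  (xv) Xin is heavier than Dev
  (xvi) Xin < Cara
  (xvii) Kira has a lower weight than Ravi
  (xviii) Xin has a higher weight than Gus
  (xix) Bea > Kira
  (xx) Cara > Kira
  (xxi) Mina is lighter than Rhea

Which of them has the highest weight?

Chaining downward from Cara: directly below it, Kira, Bea, Gus, Xin; then Mina, Yosef, Ravi, Dev; then Rhea.
That covers every other element, and nothing is given above Cara, so Cara is the highest weight.

Cara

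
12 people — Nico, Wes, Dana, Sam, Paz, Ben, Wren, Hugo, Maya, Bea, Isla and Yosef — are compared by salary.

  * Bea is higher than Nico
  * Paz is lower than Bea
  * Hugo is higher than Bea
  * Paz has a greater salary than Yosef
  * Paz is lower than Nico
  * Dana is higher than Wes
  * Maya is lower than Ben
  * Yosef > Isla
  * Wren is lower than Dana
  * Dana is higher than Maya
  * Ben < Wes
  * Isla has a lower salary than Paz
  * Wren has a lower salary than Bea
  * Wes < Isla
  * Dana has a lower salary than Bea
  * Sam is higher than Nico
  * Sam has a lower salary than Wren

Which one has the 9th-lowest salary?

Wren

Piecing the relations together gives one ordering: Maya < Ben < Wes < Isla < Yosef < Paz < Nico < Sam < Wren < Dana < Bea < Hugo.
The 9th smallest is Wren.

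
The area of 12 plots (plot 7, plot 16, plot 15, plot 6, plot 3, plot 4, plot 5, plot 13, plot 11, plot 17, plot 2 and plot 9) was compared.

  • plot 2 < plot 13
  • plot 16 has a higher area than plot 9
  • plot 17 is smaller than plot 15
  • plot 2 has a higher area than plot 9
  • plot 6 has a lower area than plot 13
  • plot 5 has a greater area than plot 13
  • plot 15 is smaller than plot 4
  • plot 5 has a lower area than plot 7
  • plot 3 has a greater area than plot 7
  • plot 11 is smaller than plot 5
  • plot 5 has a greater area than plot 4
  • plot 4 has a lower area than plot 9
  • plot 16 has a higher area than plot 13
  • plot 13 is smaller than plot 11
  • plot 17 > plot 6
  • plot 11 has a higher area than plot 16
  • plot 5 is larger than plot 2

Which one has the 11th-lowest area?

plot 7

Chaining the given pairs: plot 6 < plot 17 < plot 15 < plot 4 < plot 9 < plot 2 < plot 13 < plot 16 < plot 11 < plot 5 < plot 7 < plot 3.
The 11th smallest is plot 7.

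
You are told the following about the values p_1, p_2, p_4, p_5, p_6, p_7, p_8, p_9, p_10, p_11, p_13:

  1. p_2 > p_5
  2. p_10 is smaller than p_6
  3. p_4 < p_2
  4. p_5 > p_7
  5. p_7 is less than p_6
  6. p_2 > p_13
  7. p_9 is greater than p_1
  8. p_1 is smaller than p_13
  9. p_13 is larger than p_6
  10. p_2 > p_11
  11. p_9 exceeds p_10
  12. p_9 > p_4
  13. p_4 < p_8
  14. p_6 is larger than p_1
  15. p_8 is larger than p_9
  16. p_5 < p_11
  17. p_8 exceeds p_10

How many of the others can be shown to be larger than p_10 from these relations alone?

From p_10 the given relations immediately reach p_6, p_9, p_8.
From those, p_13 — 4 in total.
From those, p_2 — 5 in total.
No other element is forced above p_10 by the given relations, so the count is 5.

5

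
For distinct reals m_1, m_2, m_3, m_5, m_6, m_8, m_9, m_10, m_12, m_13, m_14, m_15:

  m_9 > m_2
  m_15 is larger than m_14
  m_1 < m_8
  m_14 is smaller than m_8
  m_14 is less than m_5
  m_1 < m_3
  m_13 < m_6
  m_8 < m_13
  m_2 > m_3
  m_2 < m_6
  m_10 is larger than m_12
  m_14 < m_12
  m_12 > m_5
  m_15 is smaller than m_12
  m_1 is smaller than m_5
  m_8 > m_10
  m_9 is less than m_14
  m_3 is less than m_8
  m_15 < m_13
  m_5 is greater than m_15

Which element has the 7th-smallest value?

m_5

Chaining the given pairs: m_1 < m_3 < m_2 < m_9 < m_14 < m_15 < m_5 < m_12 < m_10 < m_8 < m_13 < m_6.
Counting 7 from the smallest end gives m_5.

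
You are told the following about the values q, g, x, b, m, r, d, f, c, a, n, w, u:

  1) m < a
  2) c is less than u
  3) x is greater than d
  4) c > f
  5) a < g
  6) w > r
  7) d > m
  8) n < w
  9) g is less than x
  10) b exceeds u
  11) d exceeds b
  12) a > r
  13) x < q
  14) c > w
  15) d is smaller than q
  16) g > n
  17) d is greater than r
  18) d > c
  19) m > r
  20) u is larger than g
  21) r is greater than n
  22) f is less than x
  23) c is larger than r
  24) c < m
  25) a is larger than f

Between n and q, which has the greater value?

q

n < r and r < w give n < w.
With w < c: n < r < w < c.
With c < m: n < r < w < c < m.
Then m < a extends the chain to a.
With a < g: n < r < w < c < m < a < g.
With g < u: n < r < w < c < m < a < g < u.
With u < b: n < r < w < c < m < a < g < u < b.
With b < d: n < r < w < c < m < a < g < u < b < d.
Then d < x extends the chain to x.
With x < q: n < r < w < c < m < a < g < u < b < d < x < q.
So n < q; q is the larger of the two.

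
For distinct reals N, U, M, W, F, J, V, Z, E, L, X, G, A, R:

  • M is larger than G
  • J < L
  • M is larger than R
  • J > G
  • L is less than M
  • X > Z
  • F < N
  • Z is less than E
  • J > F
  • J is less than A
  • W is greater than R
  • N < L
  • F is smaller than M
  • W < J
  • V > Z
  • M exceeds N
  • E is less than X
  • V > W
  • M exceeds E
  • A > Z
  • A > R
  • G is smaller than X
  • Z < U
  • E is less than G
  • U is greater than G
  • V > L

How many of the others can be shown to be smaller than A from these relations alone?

From A the given relations immediately reach Z, R, J.
From those, F, W, G — 6 in total.
From those, E — 7 in total.
Nothing else is reachable below A; 7 in all.

7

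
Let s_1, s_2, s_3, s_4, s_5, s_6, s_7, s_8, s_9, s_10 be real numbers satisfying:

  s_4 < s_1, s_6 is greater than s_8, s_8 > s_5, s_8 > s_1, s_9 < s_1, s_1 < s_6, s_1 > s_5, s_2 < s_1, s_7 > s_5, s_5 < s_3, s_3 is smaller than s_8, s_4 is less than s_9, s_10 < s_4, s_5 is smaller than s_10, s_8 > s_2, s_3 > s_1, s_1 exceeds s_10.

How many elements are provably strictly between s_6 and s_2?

3

Chaining upward from s_2 reaches: s_1, s_3, s_8.
Chaining downward from s_6 reaches: s_5, s_10, s_4, s_9, s_1, s_3, s_8.
Strictly between s_2 and s_6 are those in both lists: s_1, s_3, s_8 — 3 elements.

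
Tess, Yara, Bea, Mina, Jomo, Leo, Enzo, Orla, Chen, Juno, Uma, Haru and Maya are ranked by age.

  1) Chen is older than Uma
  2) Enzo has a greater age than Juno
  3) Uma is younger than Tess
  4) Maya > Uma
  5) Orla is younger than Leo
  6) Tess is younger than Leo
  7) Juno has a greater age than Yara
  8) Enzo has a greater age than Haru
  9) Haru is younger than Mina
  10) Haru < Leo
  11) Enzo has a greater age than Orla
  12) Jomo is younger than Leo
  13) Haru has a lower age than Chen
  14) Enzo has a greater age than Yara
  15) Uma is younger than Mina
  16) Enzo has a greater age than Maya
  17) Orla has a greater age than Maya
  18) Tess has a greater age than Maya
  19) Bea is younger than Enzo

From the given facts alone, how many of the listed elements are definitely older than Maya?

From Maya the given relations immediately reach Tess, Orla, Enzo.
From those, Leo — 4 in total.
No other element is forced above Maya by the given relations, so the count is 4.

4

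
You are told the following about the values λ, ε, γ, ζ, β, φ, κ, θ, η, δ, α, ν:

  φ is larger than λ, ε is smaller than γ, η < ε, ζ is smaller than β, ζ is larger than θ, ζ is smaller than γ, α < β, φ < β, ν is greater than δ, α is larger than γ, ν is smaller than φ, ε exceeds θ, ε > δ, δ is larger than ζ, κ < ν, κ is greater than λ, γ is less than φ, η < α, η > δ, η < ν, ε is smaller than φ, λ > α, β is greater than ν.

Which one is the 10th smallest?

ν

Piecing the relations together gives one ordering: θ < ζ < δ < η < ε < γ < α < λ < κ < ν < φ < β.
Counting 10 from the smallest end gives ν.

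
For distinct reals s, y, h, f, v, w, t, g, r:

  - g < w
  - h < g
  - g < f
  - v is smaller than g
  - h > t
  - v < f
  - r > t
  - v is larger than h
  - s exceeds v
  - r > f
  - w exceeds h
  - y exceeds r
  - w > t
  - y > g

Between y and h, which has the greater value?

y

Link the given pairs in sequence: h < v; v < g; g < f; f < r; r < y.
Together: h < v < g < f < r < y.
So h < y; y is the larger of the two.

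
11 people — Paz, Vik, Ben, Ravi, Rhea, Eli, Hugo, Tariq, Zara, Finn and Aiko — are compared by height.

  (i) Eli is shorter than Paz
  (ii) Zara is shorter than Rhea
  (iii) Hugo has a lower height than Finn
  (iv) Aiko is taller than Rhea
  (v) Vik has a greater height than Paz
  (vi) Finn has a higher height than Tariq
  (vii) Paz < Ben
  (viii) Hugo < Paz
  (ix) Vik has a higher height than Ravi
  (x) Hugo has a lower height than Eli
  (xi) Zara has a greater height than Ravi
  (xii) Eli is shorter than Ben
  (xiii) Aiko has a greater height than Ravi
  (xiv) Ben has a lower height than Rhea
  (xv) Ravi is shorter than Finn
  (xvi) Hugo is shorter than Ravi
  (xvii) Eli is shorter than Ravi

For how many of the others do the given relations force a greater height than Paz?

From Paz the given relations immediately reach Ben, Vik.
From those, Rhea — 3 in total.
From those, Aiko — 4 in total.
Nothing else is reachable above Paz; 4 in all.

4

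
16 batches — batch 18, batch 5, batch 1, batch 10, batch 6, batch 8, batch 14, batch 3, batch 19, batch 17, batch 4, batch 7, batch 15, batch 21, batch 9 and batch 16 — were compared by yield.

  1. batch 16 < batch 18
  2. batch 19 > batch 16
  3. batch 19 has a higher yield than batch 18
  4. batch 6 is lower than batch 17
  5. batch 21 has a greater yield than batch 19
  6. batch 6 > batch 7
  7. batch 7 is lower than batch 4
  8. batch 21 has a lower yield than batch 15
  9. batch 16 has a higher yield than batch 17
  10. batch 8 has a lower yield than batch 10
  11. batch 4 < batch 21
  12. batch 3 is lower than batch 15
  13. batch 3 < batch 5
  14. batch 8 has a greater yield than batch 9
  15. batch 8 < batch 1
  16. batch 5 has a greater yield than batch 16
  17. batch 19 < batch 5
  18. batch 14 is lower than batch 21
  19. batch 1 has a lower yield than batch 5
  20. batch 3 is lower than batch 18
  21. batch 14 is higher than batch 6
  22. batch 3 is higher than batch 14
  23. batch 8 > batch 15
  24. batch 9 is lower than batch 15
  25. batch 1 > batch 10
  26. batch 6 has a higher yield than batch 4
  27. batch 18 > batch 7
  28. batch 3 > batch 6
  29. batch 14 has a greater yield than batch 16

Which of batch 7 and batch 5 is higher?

batch 7 < batch 4 and batch 4 < batch 6 give batch 7 < batch 6.
Then batch 6 < batch 17 extends the chain to batch 17.
Then batch 17 < batch 16 extends the chain to batch 16.
With batch 16 < batch 14: batch 7 < batch 4 < batch 6 < batch 17 < batch 16 < batch 14.
Then batch 14 < batch 3 extends the chain to batch 3.
With batch 3 < batch 18: batch 7 < batch 4 < batch 6 < batch 17 < batch 16 < batch 14 < batch 3 < batch 18.
With batch 18 < batch 19: batch 7 < batch 4 < batch 6 < batch 17 < batch 16 < batch 14 < batch 3 < batch 18 < batch 19.
Then batch 19 < batch 21 extends the chain to batch 21.
Then batch 21 < batch 15 extends the chain to batch 15.
Then batch 15 < batch 8 extends the chain to batch 8.
With batch 8 < batch 10: batch 7 < batch 4 < batch 6 < batch 17 < batch 16 < batch 14 < batch 3 < batch 18 < batch 19 < batch 21 < batch 15 < batch 8 < batch 10.
Then batch 10 < batch 1 extends the chain to batch 1.
Then batch 1 < batch 5 extends the chain to batch 5.
So batch 7 < batch 5; batch 5 is the higher of the two.

batch 5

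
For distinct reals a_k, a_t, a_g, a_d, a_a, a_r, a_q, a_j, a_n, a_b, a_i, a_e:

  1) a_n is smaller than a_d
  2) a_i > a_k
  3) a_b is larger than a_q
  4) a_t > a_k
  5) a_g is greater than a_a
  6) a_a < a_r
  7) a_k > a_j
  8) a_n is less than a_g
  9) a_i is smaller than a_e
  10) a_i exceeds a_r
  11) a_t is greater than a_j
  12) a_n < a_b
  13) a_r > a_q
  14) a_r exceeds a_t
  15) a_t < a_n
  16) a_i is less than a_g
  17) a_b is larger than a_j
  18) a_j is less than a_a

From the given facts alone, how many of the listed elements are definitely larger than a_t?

7

The elements the relations force above a_t are a_r, a_i, a_n, a_b, a_d, a_e, a_g — no chain reaches any other.
That is 7.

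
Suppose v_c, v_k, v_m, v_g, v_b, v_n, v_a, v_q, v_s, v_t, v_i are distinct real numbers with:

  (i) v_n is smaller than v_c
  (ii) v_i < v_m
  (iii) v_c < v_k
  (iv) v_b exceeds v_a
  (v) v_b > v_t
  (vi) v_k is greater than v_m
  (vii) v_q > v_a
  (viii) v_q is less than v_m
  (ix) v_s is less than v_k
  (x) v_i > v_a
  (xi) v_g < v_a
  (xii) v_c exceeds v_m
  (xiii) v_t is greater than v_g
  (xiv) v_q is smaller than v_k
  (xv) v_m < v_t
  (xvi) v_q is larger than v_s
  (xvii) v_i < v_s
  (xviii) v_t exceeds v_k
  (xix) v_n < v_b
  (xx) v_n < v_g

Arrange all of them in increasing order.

v_n < v_g < v_a < v_i < v_s < v_q < v_m < v_c < v_k < v_t < v_b

The consecutive links are each given: v_n < v_g; v_g < v_a; v_a < v_i; v_i < v_s; v_s < v_q; v_q < v_m; v_m < v_c; v_c < v_k; v_k < v_t; v_t < v_b.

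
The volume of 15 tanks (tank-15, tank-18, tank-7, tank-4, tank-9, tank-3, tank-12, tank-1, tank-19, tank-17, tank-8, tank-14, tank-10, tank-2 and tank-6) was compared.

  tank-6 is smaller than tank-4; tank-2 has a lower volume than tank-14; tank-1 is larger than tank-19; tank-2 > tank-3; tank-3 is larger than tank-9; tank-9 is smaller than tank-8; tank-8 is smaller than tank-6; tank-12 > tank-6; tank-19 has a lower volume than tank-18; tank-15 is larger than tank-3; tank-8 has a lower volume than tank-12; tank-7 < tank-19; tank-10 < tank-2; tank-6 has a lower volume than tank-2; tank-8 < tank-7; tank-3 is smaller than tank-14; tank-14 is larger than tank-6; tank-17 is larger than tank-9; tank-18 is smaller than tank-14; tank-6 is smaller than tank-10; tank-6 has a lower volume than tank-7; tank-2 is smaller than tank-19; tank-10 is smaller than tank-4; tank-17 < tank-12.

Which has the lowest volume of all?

tank-9

Chaining upward from tank-9: directly above it, tank-8, tank-17, tank-3; then tank-6, tank-7, tank-2, tank-12, tank-15, tank-14; then tank-10, tank-19, tank-4; then tank-18, tank-1.
That covers every other element, and nothing is given below tank-9, so tank-9 is the lowest volume.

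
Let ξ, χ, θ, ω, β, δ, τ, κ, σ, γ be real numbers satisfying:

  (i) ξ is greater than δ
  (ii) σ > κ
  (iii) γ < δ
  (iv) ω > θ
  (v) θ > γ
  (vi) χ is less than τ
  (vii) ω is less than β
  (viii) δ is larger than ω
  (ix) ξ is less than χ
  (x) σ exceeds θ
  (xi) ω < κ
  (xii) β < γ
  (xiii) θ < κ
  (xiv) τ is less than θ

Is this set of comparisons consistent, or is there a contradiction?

We have θ < ω stated directly, yet also ω < β < γ < δ < ξ < χ < τ < θ by chaining the others — so ω < θ. Contradiction.

inconsistent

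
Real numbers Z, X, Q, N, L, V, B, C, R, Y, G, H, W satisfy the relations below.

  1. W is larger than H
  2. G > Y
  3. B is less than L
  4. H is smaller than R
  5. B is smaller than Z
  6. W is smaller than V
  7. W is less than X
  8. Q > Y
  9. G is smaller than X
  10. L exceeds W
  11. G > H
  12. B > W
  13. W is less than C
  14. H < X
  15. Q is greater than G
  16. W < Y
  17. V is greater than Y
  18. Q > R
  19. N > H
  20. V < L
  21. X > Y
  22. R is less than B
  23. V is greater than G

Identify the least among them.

Chaining upward from H: directly above it, W, G, X, R, N; then Y, C, V, Q, B, L; then Z.
That covers every other element, and nothing is given below H, so H is the least.

H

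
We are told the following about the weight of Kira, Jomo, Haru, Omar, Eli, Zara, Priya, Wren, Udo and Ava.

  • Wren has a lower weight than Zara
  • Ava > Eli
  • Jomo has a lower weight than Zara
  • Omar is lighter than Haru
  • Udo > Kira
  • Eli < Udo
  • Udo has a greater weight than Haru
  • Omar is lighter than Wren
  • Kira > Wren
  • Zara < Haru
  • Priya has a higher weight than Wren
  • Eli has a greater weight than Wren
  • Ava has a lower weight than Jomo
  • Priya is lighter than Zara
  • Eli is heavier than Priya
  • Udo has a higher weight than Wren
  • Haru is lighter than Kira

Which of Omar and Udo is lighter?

Omar

Omar < Wren and Wren < Priya give Omar < Priya.
With Priya < Eli: Omar < Wren < Priya < Eli.
Then Eli < Ava extends the chain to Ava.
With Ava < Jomo: Omar < Wren < Priya < Eli < Ava < Jomo.
With Jomo < Zara: Omar < Wren < Priya < Eli < Ava < Jomo < Zara.
Then Zara < Haru extends the chain to Haru.
With Haru < Kira: Omar < Wren < Priya < Eli < Ava < Jomo < Zara < Haru < Kira.
Then Kira < Udo extends the chain to Udo.
So Omar < Udo; Omar is the lighter of the two.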